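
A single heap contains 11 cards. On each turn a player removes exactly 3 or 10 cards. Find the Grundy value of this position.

1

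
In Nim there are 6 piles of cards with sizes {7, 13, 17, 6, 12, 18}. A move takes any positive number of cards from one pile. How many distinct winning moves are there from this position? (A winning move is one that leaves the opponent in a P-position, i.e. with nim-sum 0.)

3

Compute the nim-sum pairwise:
7 ^ 13 = 10
10 ^ 17 = 27
27 ^ 6 = 29
29 ^ 12 = 17
17 ^ 18 = 3
The overall nim-sum is X = 3. A pile of size p has a winning move iff p XOR X < p (reduce it to p XOR X).
  7: 7 XOR 3 = 4 < 7 — winning move (to 4).
  13: 13 XOR 3 = 14 ≥ 13 — no move.
  17: 17 XOR 3 = 18 ≥ 17 — no move.
  6: 6 XOR 3 = 5 < 6 — winning move (to 5).
  12: 12 XOR 3 = 15 ≥ 12 — no move.
  18: 18 XOR 3 = 17 < 18 — winning move (to 17).
That gives 3 winning moves.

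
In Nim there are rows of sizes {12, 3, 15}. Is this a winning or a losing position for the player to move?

Compute the nim-sum pairwise:
12 XOR 3 = 15
15 XOR 15 = 0
The nim-sum is 0, so this is a P-position: the player to move is in a losing position under optimal play.

Losing position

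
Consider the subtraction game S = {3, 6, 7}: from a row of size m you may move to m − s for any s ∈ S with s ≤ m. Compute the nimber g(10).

0

Build the Grundy sequence with g(k) = mex{g(k−s) : s ∈ {3, 6, 7}, s ≤ k}:
k:     0  1  2  3  4  5  6  7  8  9 10
g(k):  0  0  0  1  1  1  2  2  2  3  0
So g(10) = 0.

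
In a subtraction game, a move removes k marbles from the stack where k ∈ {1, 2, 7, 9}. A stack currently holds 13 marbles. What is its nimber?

2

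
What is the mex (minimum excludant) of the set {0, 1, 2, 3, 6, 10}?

4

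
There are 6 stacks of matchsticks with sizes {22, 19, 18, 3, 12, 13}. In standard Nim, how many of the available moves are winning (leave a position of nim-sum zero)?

3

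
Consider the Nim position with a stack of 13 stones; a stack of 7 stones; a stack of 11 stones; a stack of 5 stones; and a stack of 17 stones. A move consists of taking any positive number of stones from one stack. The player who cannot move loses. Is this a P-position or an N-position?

N-position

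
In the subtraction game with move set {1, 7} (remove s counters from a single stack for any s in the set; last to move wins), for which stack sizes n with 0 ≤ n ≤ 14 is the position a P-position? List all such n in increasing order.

0, 2, 4, 6, 8, 10, 12, 14

Compute g(0), g(1), … for moves {1, 7}:
k:     0  1  2  3  4  5  6  7  8  9 10 11 12 13 14
g(k):  0  1  0  1  0  1  0  1  0  1  0  1  0  1  0
The P-positions (g = 0) in 0..14 are 0, 2, 4, 6, 8, 10, 12, 14.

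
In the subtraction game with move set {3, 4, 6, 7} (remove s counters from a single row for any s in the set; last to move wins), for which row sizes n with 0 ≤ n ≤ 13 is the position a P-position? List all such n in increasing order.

0, 1, 2, 10, 11, 12

Build the Grundy sequence with g(k) = mex{g(k−s) : s ∈ {3, 4, 6, 7}, s ≤ k}:
g(0) = mex{} = 0
g(1) = mex{} = 0
g(2) = mex{} = 0
g(3) = mex{0} = 1
g(4) = mex{0} = 1
g(5) = mex{0} = 1
g(6) = mex{0,1} = 2
g(7) = mex{0,1} = 2
g(8) = mex{0,1} = 2
g(9) = mex{0,1,2} = 3
g(10) = mex{1,2} = 0
g(11) = mex{1,2} = 0
g(12) = mex{1,2,3} = 0
g(13) = mex{0,2,3} = 1
The P-positions (g = 0) in 0..13 are 0, 1, 2, 10, 11, 12.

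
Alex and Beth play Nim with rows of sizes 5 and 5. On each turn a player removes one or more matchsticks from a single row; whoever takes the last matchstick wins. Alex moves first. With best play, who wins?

Beth wins

Write each in binary and XOR column by column:
  101  (5)
  101  (5)
  ---
  000  (0)
The nim-sum is 0, so this is a P-position: the player to move is in a losing position under optimal play; Alex is about to move from it and so loses — Beth wins.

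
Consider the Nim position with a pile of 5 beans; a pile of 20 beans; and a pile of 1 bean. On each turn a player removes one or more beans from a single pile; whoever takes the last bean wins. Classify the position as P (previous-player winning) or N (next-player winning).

In binary:
  00101  (5)
  10100  (20)
  00001  (1)
  -----
  10000  (16)
The nim-sum is 16 ≠ 0, so this is an N-position: the player to move can win.

N-position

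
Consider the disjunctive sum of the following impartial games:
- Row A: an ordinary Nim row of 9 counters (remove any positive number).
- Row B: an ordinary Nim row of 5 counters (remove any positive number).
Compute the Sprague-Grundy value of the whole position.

12

Row A is a plain Nim row of size 9, so its Grundy value is 9.
Row B is a plain Nim row of size 5, so its Grundy value is 5.
The value of a disjunctive sum is the nim-sum of the parts.
Combined value = 9 ⊕ 5 = 12.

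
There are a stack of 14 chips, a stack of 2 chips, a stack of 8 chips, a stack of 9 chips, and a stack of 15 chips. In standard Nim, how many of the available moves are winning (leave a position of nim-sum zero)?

3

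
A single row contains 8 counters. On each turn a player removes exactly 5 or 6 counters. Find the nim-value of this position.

1

Compute g(0), g(1), … for moves {5, 6}:
g(0) = mex{} = 0
g(1) = mex{} = 0
g(2) = mex{} = 0
g(3) = mex{} = 0
g(4) = mex{} = 0
g(5) = mex{0} = 1
g(6) = mex{0} = 1
g(7) = mex{0} = 1
g(8) = mex{0} = 1
So g(8) = 1.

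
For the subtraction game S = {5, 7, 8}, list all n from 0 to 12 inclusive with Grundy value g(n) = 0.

0, 1, 2, 3, 4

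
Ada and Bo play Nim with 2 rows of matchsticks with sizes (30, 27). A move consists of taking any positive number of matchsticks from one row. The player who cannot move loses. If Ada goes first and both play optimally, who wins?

Ada wins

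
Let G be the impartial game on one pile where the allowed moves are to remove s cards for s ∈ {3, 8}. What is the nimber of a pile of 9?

1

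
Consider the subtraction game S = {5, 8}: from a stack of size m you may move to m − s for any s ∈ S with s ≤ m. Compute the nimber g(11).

Compute g(0), g(1), … for moves {5, 8}:
k:     0  1  2  3  4  5  6  7  8  9 10 11
g(k):  0  0  0  0  0  1  1  1  1  1  2  2
So g(11) = 2.

2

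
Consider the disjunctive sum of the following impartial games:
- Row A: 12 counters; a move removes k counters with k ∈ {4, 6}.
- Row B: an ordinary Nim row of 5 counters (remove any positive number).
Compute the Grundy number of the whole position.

For row A, compute g(0), g(1), … with moves {4, 6}:
k:     0  1  2  3  4  5  6  7  8  9 10 11 12
g(k):  0  0  0  0  1  1  1  1  2  2  0  0  0
So g(12) = 0.
Row B is a plain Nim row of size 5, so its Grundy value is 5.
By the Sprague-Grundy theorem, the Grundy value of a sum of independent games is the XOR of the component values.
Combined value = 0 ⊕ 5 = 5.

5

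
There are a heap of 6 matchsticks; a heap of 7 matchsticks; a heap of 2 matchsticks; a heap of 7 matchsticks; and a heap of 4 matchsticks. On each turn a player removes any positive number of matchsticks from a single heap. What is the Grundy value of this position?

0

Nim-sum: 6 ⊕ 7 ⊕ 2 ⊕ 7 ⊕ 4 = 0.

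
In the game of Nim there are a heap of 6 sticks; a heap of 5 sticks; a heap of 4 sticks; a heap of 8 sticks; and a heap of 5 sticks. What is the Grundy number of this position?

Compute the nim-sum pairwise:
6 ⊕ 5 = 3
3 ⊕ 4 = 7
7 ⊕ 8 = 15
15 ⊕ 5 = 10

10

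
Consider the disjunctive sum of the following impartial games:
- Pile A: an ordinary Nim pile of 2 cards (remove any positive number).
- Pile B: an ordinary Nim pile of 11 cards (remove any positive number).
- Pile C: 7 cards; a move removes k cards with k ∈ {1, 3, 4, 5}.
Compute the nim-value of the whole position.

Pile A is a plain Nim pile of size 2, so its Grundy value is 2.
Pile B is a plain Nim pile of size 11, so its Grundy value is 11.
For pile C, compute g(0), g(1), … with moves {1, 3, 4, 5}:
g(0) = mex{} = 0
g(1) = mex{0} = 1
g(2) = mex{1} = 0
g(3) = mex{0} = 1
g(4) = mex{0,1} = 2
g(5) = mex{0,1,2} = 3
g(6) = mex{0,1,3} = 2
g(7) = mex{0,1,2} = 3
So g(7) = 3.
The value of a disjunctive sum is the nim-sum of the parts.
Combined value = 2 XOR 11 XOR 3 = 10.

10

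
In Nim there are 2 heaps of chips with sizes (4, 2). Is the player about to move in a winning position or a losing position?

Winning position

Write each in binary and XOR column by column:
  100  (4)
  010  (2)
  ---
  110  (6)
The nim-sum is 6 ≠ 0, so this is an N-position: the player to move can win.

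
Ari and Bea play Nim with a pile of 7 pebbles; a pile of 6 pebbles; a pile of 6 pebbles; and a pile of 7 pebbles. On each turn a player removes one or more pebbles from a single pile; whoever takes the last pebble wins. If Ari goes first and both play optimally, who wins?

Compute the nim-sum pairwise:
7 ⊕ 6 = 1
1 ⊕ 6 = 7
7 ⊕ 7 = 0
The nim-sum is 0, so this is a P-position: the player to move is in a losing position under optimal play; Ari is about to move from it and so loses — Bea wins.

Bea wins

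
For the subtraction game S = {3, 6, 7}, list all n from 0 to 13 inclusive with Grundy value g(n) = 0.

0, 1, 2, 10, 11, 12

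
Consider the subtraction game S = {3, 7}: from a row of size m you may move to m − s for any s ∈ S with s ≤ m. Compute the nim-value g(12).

0

Build the Grundy sequence with g(k) = mex{g(k−s) : s ∈ {3, 7}, s ≤ k}:
k:     0  1  2  3  4  5  6  7  8  9 10 11 12
g(k):  0  0  0  1  1  1  0  2  2  1  0  0  0
So g(12) = 0.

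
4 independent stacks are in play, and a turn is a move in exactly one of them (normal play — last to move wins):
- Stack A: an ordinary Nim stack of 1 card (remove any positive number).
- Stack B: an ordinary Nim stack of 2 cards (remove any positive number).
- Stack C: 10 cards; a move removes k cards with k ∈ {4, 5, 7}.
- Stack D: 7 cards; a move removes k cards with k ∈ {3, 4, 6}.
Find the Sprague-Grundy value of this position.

3

Stack A is a plain Nim stack of size 1, so its Grundy value is 1.
Stack B is a plain Nim stack of size 2, so its Grundy value is 2.
Grundy values for stack C (subtraction set {4, 5, 7}):
k:     0  1  2  3  4  5  6  7  8  9 10
g(k):  0  0  0  0  1  1  1  1  2  2  2
So g(10) = 2.
For stack D, compute g(0), g(1), … with moves {3, 4, 6}:
k:     0  1  2  3  4  5  6  7
g(k):  0  0  0  1  1  1  2  2
So g(7) = 2.
By the Sprague-Grundy theorem, the Grundy value of a sum of independent games is the XOR of the component values.
Combined value = 1 XOR 2 XOR 2 XOR 2 = 3.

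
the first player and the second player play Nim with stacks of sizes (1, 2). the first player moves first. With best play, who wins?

Compute the nim-sum pairwise:
1 XOR 2 = 3
The nim-sum is 3 ≠ 0, so this is an N-position: the player to move can win; the first player has a winning move.

the first player wins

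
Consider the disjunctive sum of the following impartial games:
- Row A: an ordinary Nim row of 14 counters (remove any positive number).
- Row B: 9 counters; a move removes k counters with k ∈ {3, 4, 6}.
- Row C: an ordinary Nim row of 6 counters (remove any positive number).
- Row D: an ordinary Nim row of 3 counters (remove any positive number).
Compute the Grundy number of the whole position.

11

Row A is a plain Nim row of size 14, so its Grundy value is 14.
Build the Grundy sequence for row B with g(k) = mex{g(k−s) : s ∈ {3, 4, 6}, s ≤ k}:
g(0) = mex{} = 0
g(1) = mex{} = 0
g(2) = mex{} = 0
g(3) = mex{0} = 1
g(4) = mex{0} = 1
g(5) = mex{0} = 1
g(6) = mex{0,1} = 2
g(7) = mex{0,1} = 2
g(8) = mex{0,1} = 2
g(9) = mex{1,2} = 0
So g(9) = 0.
Row C is a plain Nim row of size 6, so its Grundy value is 6.
Row D is a plain Nim row of size 3, so its Grundy value is 3.
The value of a disjunctive sum is the nim-sum of the parts.
Combined value = 14 XOR 0 XOR 6 XOR 3 = 11.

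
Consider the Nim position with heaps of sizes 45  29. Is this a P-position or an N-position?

N-position

Bitwise XOR of the heap sizes:
  101101  (45)
  011101  (29)
  ------
  110000  (48)
The nim-sum is 48 ≠ 0, so this is an N-position: the player to move can win.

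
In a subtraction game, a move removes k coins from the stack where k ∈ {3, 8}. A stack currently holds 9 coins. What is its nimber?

1

Build the Grundy sequence with g(k) = mex{g(k−s) : s ∈ {3, 8}, s ≤ k}:
k:     0  1  2  3  4  5  6  7  8  9
g(k):  0  0  0  1  1  1  0  0  2  1
So g(9) = 1.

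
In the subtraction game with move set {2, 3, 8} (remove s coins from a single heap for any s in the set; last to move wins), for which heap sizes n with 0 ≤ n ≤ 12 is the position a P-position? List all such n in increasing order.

Build the Grundy sequence with g(k) = mex{g(k−s) : s ∈ {2, 3, 8}, s ≤ k}:
k:     0  1  2  3  4  5  6  7  8  9 10 11 12
g(k):  0  0  1  1  2  0  0  1  1  2  0  0  1
The P-positions (g = 0) in 0..12 are 0, 1, 5, 6, 10, 11.

0, 1, 5, 6, 10, 11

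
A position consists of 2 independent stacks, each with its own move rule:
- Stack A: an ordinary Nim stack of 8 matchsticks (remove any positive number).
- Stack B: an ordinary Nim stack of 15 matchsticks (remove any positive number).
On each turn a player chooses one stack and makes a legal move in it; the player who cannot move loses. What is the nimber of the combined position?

Stack A is a plain Nim stack of size 8, so its Grundy value is 8.
Stack B is a plain Nim stack of size 15, so its Grundy value is 15.
By the Sprague-Grundy theorem, the Grundy value of a sum of independent games is the XOR of the component values.
Combined value = 8 XOR 15 = 7.

7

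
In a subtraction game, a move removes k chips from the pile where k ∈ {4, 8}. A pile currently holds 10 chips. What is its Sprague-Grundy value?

2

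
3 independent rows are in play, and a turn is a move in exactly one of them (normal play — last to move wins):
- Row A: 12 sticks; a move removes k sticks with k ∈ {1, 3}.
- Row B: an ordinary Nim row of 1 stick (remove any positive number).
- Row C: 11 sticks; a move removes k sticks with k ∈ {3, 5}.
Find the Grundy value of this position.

Grundy values for row A (subtraction set {1, 3}):
g(0) = mex{} = 0
g(1) = mex{0} = 1
g(2) = mex{1} = 0
g(3) = mex{0} = 1
g(4) = mex{1} = 0
g(5) = mex{0} = 1
g(6) = mex{1} = 0
g(7) = mex{0} = 1
g(8) = mex{1} = 0
g(9) = mex{0} = 1
g(10) = mex{1} = 0
g(11) = mex{0} = 1
g(12) = mex{1} = 0
So g(12) = 0.
Row B is a plain Nim row of size 1, so its Grundy value is 1.
Grundy values for row C (subtraction set {3, 5}):
g(0) = mex{} = 0
g(1) = mex{} = 0
g(2) = mex{} = 0
g(3) = mex{0} = 1
g(4) = mex{0} = 1
g(5) = mex{0} = 1
g(6) = mex{0,1} = 2
g(7) = mex{0,1} = 2
g(8) = mex{1} = 0
g(9) = mex{1,2} = 0
g(10) = mex{1,2} = 0
g(11) = mex{0,2} = 1
So g(11) = 1.
By the Sprague-Grundy theorem, the Grundy value of a sum of independent games is the XOR of the component values.
Combined value = 0 ⊕ 1 ⊕ 1 = 0.

0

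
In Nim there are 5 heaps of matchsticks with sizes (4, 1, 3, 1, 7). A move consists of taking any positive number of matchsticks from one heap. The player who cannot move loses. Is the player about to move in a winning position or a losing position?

Losing position

Compute the nim-sum pairwise:
4 ^ 1 = 5
5 ^ 3 = 6
6 ^ 1 = 7
7 ^ 7 = 0
The nim-sum is 0, so this is a P-position: the player to move is in a losing position under optimal play.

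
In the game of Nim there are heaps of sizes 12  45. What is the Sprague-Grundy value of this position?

Nim-sum: 12 ^ 45 = 33.

33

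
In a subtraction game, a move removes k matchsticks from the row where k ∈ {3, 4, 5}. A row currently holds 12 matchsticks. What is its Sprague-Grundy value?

1

Grundy values for subtraction set {3, 4, 5}:
g(0) = mex{} = 0
g(1) = mex{} = 0
g(2) = mex{} = 0
g(3) = mex{0} = 1
g(4) = mex{0} = 1
g(5) = mex{0} = 1
g(6) = mex{0,1} = 2
g(7) = mex{0,1} = 2
g(8) = mex{1} = 0
g(9) = mex{1,2} = 0
g(10) = mex{1,2} = 0
g(11) = mex{0,2} = 1
g(12) = mex{0,2} = 1
So g(12) = 1.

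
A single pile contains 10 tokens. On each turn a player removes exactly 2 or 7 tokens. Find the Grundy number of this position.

0

Compute g(0), g(1), … for moves {2, 7}:
g(0) = mex{} = 0
g(1) = mex{} = 0
g(2) = mex{0} = 1
g(3) = mex{0} = 1
g(4) = mex{1} = 0
g(5) = mex{1} = 0
g(6) = mex{0} = 1
g(7) = mex{0} = 1
g(8) = mex{0,1} = 2
g(9) = mex{1} = 0
g(10) = mex{1,2} = 0
So g(10) = 0.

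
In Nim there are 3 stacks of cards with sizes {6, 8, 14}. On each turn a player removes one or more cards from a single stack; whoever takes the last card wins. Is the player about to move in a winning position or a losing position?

Losing position

Compute the nim-sum pairwise:
6 ^ 8 = 14
14 ^ 14 = 0
The nim-sum is 0, so this is a P-position: the player to move is in a losing position under optimal play.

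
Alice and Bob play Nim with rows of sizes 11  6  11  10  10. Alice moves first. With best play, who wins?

Alice wins

Nim-sum: 11 XOR 6 XOR 11 XOR 10 XOR 10 = 6.
The nim-sum is 6 ≠ 0, so this is an N-position: the player to move can win; Alice has a winning move.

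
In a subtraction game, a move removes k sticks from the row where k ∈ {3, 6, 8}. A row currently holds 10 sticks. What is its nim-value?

3

Compute g(0), g(1), … for moves {3, 6, 8}:
g(0) = mex{} = 0
g(1) = mex{} = 0
g(2) = mex{} = 0
g(3) = mex{0} = 1
g(4) = mex{0} = 1
g(5) = mex{0} = 1
g(6) = mex{0,1} = 2
g(7) = mex{0,1} = 2
g(8) = mex{0,1} = 2
g(9) = mex{0,1,2} = 3
g(10) = mex{0,1,2} = 3
So g(10) = 3.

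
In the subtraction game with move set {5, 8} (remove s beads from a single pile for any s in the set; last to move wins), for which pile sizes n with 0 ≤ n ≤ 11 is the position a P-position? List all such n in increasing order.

Grundy values for subtraction set {5, 8}:
g(0) = mex{} = 0
g(1) = mex{} = 0
g(2) = mex{} = 0
g(3) = mex{} = 0
g(4) = mex{} = 0
g(5) = mex{0} = 1
g(6) = mex{0} = 1
g(7) = mex{0} = 1
g(8) = mex{0} = 1
g(9) = mex{0} = 1
g(10) = mex{0,1} = 2
g(11) = mex{0,1} = 2
The P-positions (g = 0) in 0..11 are 0, 1, 2, 3, 4.

0, 1, 2, 3, 4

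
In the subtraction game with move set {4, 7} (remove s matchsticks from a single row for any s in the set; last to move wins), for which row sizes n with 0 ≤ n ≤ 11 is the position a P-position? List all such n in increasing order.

0, 1, 2, 3, 11

Compute g(0), g(1), … for moves {4, 7}:
g(0) = mex{} = 0
g(1) = mex{} = 0
g(2) = mex{} = 0
g(3) = mex{} = 0
g(4) = mex{0} = 1
g(5) = mex{0} = 1
g(6) = mex{0} = 1
g(7) = mex{0} = 1
g(8) = mex{0,1} = 2
g(9) = mex{0,1} = 2
g(10) = mex{0,1} = 2
g(11) = mex{1} = 0
The P-positions (g = 0) in 0..11 are 0, 1, 2, 3, 11.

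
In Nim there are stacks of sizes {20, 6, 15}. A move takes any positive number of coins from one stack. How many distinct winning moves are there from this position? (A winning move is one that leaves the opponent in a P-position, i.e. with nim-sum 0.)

1

Nim-sum: 20 ⊕ 6 ⊕ 15 = 29.
The overall nim-sum is X = 29. A stack of size p has a winning move iff p XOR X < p (reduce it to p XOR X).
  20: 20 XOR 29 = 9 < 20 — winning move (to 9).
  6: 6 XOR 29 = 27 ≥ 6 — no move.
  15: 15 XOR 29 = 18 ≥ 15 — no move.
That gives 1 winning move.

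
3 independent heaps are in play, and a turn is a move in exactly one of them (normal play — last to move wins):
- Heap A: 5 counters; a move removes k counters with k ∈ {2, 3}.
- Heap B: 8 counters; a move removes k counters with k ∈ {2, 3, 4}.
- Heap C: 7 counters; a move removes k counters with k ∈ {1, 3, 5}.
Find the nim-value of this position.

Grundy values for heap A (subtraction set {2, 3}):
g(0) = mex{} = 0
g(1) = mex{} = 0
g(2) = mex{0} = 1
g(3) = mex{0} = 1
g(4) = mex{0,1} = 2
g(5) = mex{1} = 0
So g(5) = 0.
For heap B, compute g(0), g(1), … with moves {2, 3, 4}:
k:     0  1  2  3  4  5  6  7  8
g(k):  0  0  1  1  2  2  0  0  1
So g(8) = 1.
Build the Grundy sequence for heap C with g(k) = mex{g(k−s) : s ∈ {1, 3, 5}, s ≤ k}:
g(0) = mex{} = 0
g(1) = mex{0} = 1
g(2) = mex{1} = 0
g(3) = mex{0} = 1
g(4) = mex{1} = 0
g(5) = mex{0} = 1
g(6) = mex{1} = 0
g(7) = mex{0} = 1
So g(7) = 1.
The value of a disjunctive sum is the nim-sum of the parts.
Combined value = 0 XOR 1 XOR 1 = 0.

0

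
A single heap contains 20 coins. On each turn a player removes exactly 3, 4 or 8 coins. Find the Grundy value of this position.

2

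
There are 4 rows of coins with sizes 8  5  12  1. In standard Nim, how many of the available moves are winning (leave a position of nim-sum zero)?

Compute the nim-sum pairwise:
8 XOR 5 = 13
13 XOR 12 = 1
1 XOR 1 = 0
The nim-sum is already 0, so every move leaves a nonzero nim-sum — there are no winning moves.

0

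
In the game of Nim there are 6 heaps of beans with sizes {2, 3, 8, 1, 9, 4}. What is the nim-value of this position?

5

Compute the nim-sum pairwise:
2 ^ 3 = 1
1 ^ 8 = 9
9 ^ 1 = 8
8 ^ 9 = 1
1 ^ 4 = 5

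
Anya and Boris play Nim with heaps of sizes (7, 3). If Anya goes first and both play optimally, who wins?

Anya wins

Nim-sum: 7 XOR 3 = 4.
The nim-sum is 4 ≠ 0, so this is an N-position: the player to move can win; Anya has a winning move.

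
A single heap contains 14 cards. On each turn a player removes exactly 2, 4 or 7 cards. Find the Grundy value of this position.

Compute g(0), g(1), … for moves {2, 4, 7}:
k:     0  1  2  3  4  5  6  7  8  9 10 11 12 13 14
g(k):  0  0  1  1  2  2  0  3  1  0  2  1  0  2  1
So g(14) = 1.

1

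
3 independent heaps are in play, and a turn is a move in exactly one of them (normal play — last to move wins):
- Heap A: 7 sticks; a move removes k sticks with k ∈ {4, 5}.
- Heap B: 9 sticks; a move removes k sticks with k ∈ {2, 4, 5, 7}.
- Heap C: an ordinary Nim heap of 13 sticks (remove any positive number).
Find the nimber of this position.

12

Grundy values for heap A (subtraction set {4, 5}):
g(0) = mex{} = 0
g(1) = mex{} = 0
g(2) = mex{} = 0
g(3) = mex{} = 0
g(4) = mex{0} = 1
g(5) = mex{0} = 1
g(6) = mex{0} = 1
g(7) = mex{0} = 1
So g(7) = 1.
For heap B, compute g(0), g(1), … with moves {2, 4, 5, 7}:
g(0) = mex{} = 0
g(1) = mex{} = 0
g(2) = mex{0} = 1
g(3) = mex{0} = 1
g(4) = mex{0,1} = 2
g(5) = mex{0,1} = 2
g(6) = mex{0,1,2} = 3
g(7) = mex{0,1,2} = 3
g(8) = mex{0,1,2,3} = 4
g(9) = mex{1,2,3} = 0
So g(9) = 0.
Heap C is a plain Nim heap of size 13, so its Grundy value is 13.
By the Sprague-Grundy theorem, the Grundy value of a sum of independent games is the XOR of the component values.
Combined value = 1 ⊕ 0 ⊕ 13 = 12.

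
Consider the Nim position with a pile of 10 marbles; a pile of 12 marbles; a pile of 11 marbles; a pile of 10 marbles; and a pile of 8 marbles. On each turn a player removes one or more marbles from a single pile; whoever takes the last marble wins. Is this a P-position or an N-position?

N-position

Nim-sum: 10 XOR 12 XOR 11 XOR 10 XOR 8 = 15.
The nim-sum is 15 ≠ 0, so this is an N-position: the player to move can win.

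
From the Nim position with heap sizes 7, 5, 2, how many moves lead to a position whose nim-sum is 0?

Compute the nim-sum pairwise:
7 XOR 5 = 2
2 XOR 2 = 0
The nim-sum is already 0, so every move leaves a nonzero nim-sum — there are no winning moves.

0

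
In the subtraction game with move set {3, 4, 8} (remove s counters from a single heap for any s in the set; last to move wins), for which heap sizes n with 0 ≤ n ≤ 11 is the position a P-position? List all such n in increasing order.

Build the Grundy sequence with g(k) = mex{g(k−s) : s ∈ {3, 4, 8}, s ≤ k}:
g(0) = mex{} = 0
g(1) = mex{} = 0
g(2) = mex{} = 0
g(3) = mex{0} = 1
g(4) = mex{0} = 1
g(5) = mex{0} = 1
g(6) = mex{0,1} = 2
g(7) = mex{1} = 0
g(8) = mex{0,1} = 2
g(9) = mex{0,1,2} = 3
g(10) = mex{0,2} = 1
g(11) = mex{0,1,2} = 3
The P-positions (g = 0) in 0..11 are 0, 1, 2, 7.

0, 1, 2, 7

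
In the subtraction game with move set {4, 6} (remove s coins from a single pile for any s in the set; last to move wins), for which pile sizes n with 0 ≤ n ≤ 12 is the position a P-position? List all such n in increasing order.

Build the Grundy sequence with g(k) = mex{g(k−s) : s ∈ {4, 6}, s ≤ k}:
g(0) = mex{} = 0
g(1) = mex{} = 0
g(2) = mex{} = 0
g(3) = mex{} = 0
g(4) = mex{0} = 1
g(5) = mex{0} = 1
g(6) = mex{0} = 1
g(7) = mex{0} = 1
g(8) = mex{0,1} = 2
g(9) = mex{0,1} = 2
g(10) = mex{1} = 0
g(11) = mex{1} = 0
g(12) = mex{1,2} = 0
The P-positions (g = 0) in 0..12 are 0, 1, 2, 3, 10, 11, 12.

0, 1, 2, 3, 10, 11, 12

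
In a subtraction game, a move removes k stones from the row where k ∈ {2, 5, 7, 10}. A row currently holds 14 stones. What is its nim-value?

1

Compute g(0), g(1), … for moves {2, 5, 7, 10}:
g(0) = mex{} = 0
g(1) = mex{} = 0
g(2) = mex{0} = 1
g(3) = mex{0} = 1
g(4) = mex{1} = 0
g(5) = mex{0,1} = 2
g(6) = mex{0} = 1
g(7) = mex{0,1,2} = 3
g(8) = mex{0,1} = 2
g(9) = mex{0,1,3} = 2
g(10) = mex{0,1,2} = 3
g(11) = mex{0,1,2} = 3
g(12) = mex{1,2,3} = 0
g(13) = mex{1,2,3} = 0
g(14) = mex{0,2,3} = 1
So g(14) = 1.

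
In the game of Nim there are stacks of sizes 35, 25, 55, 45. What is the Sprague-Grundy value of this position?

32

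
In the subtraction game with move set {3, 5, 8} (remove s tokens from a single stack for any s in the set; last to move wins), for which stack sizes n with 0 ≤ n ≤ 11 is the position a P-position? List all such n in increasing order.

Build the Grundy sequence with g(k) = mex{g(k−s) : s ∈ {3, 5, 8}, s ≤ k}:
g(0) = mex{} = 0
g(1) = mex{} = 0
g(2) = mex{} = 0
g(3) = mex{0} = 1
g(4) = mex{0} = 1
g(5) = mex{0} = 1
g(6) = mex{0,1} = 2
g(7) = mex{0,1} = 2
g(8) = mex{0,1} = 2
g(9) = mex{0,1,2} = 3
g(10) = mex{0,1,2} = 3
g(11) = mex{1,2} = 0
The P-positions (g = 0) in 0..11 are 0, 1, 2, 11.

0, 1, 2, 11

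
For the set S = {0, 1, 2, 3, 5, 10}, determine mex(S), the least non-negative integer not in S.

4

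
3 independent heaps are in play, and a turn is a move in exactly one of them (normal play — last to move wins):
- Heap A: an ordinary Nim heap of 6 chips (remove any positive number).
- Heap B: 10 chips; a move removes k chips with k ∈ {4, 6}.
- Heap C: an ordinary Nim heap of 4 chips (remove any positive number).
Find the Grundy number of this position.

2

Heap A is a plain Nim heap of size 6, so its Grundy value is 6.
Build the Grundy sequence for heap B with g(k) = mex{g(k−s) : s ∈ {4, 6}, s ≤ k}:
k:     0  1  2  3  4  5  6  7  8  9 10
g(k):  0  0  0  0  1  1  1  1  2  2  0
So g(10) = 0.
Heap C is a plain Nim heap of size 4, so its Grundy value is 4.
By the Sprague-Grundy theorem, the Grundy value of a sum of independent games is the XOR of the component values.
Combined value = 6 ⊕ 0 ⊕ 4 = 2.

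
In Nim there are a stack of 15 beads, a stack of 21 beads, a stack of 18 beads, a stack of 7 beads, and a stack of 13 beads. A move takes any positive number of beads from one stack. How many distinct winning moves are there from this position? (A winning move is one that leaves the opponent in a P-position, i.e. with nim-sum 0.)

Compute the nim-sum pairwise:
15 XOR 21 = 26
26 XOR 18 = 8
8 XOR 7 = 15
15 XOR 13 = 2
The overall nim-sum is X = 2. A stack of size p has a winning move iff p XOR X < p (reduce it to p XOR X).
  15: 15 XOR 2 = 13 < 15 — winning move (to 13).
  21: 21 XOR 2 = 23 ≥ 21 — no move.
  18: 18 XOR 2 = 16 < 18 — winning move (to 16).
  7: 7 XOR 2 = 5 < 7 — winning move (to 5).
  13: 13 XOR 2 = 15 ≥ 13 — no move.
That gives 3 winning moves.

3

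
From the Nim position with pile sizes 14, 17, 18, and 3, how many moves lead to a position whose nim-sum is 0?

1

Compute the nim-sum pairwise:
14 ^ 17 = 31
31 ^ 18 = 13
13 ^ 3 = 14
The overall nim-sum is X = 14. A pile of size p has a winning move iff p XOR X < p (reduce it to p XOR X).
  14: 14 XOR 14 = 0 < 14 — winning move (to 0).
  17: 17 XOR 14 = 31 ≥ 17 — no move.
  18: 18 XOR 14 = 28 ≥ 18 — no move.
  3: 3 XOR 14 = 13 ≥ 3 — no move.
That gives 1 winning move.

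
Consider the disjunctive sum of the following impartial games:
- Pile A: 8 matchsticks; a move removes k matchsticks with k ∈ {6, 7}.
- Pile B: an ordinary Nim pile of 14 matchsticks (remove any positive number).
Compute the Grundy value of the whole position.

For pile A, compute g(0), g(1), … with moves {6, 7}:
k:     0  1  2  3  4  5  6  7  8
g(k):  0  0  0  0  0  0  1  1  1
So g(8) = 1.
Pile B is a plain Nim pile of size 14, so its Grundy value is 14.
By the Sprague-Grundy theorem, the Grundy value of a sum of independent games is the XOR of the component values.
Combined value = 1 XOR 14 = 15.

15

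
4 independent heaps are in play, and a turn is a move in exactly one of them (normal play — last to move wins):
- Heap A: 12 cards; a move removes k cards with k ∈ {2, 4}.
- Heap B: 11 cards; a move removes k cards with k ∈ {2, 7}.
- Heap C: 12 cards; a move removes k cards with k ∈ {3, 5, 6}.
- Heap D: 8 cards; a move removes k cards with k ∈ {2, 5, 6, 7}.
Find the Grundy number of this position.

2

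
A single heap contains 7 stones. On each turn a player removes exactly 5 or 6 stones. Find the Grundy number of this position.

1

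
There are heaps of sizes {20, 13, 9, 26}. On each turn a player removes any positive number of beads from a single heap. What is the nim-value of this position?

10

Write each in binary and XOR column by column:
  10100  (20)
  01101  (13)
  01001  (9)
  11010  (26)
  -----
  01010  (10)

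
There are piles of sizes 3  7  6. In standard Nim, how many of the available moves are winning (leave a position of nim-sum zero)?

Bitwise XOR of the heap sizes:
  011  (3)
  111  (7)
  110  (6)
  ---
  010  (2)
The overall nim-sum is X = 2. A pile of size p has a winning move iff p XOR X < p (reduce it to p XOR X).
  3: 3 XOR 2 = 1 < 3 — winning move (to 1).
  7: 7 XOR 2 = 5 < 7 — winning move (to 5).
  6: 6 XOR 2 = 4 < 6 — winning move (to 4).
That gives 3 winning moves.

3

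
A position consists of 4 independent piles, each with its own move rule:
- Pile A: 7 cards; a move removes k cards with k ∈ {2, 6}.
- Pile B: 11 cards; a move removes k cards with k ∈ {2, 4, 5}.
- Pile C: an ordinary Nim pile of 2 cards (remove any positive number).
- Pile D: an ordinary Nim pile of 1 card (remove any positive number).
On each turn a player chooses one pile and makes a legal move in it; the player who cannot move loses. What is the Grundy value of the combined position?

0

For pile A, compute g(0), g(1), … with moves {2, 6}:
k:     0  1  2  3  4  5  6  7
g(k):  0  0  1  1  0  0  1  1
So g(7) = 1.
Build the Grundy sequence for pile B with g(k) = mex{g(k−s) : s ∈ {2, 4, 5}, s ≤ k}:
k:     0  1  2  3  4  5  6  7  8  9 10 11
g(k):  0  0  1  1  2  2  3  0  0  1  1  2
So g(11) = 2.
Pile C is a plain Nim pile of size 2, so its Grundy value is 2.
Pile D is a plain Nim pile of size 1, so its Grundy value is 1.
By the Sprague-Grundy theorem, the Grundy value of a sum of independent games is the XOR of the component values.
Combined value = 1 XOR 2 XOR 2 XOR 1 = 0.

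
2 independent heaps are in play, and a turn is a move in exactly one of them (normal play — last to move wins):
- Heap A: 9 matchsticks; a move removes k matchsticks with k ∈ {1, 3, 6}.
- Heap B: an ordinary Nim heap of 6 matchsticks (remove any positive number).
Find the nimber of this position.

6

For heap A, compute g(0), g(1), … with moves {1, 3, 6}:
g(0) = mex{} = 0
g(1) = mex{0} = 1
g(2) = mex{1} = 0
g(3) = mex{0} = 1
g(4) = mex{1} = 0
g(5) = mex{0} = 1
g(6) = mex{0,1} = 2
g(7) = mex{0,1,2} = 3
g(8) = mex{0,1,3} = 2
g(9) = mex{1,2} = 0
So g(9) = 0.
Heap B is a plain Nim heap of size 6, so its Grundy value is 6.
The value of a disjunctive sum is the nim-sum of the parts.
Combined value = 0 XOR 6 = 6.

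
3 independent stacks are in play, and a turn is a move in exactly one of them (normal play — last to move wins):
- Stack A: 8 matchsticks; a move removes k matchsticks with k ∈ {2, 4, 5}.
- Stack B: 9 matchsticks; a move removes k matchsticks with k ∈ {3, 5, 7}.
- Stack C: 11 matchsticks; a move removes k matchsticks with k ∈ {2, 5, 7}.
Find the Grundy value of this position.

Grundy values for stack A (subtraction set {2, 4, 5}):
g(0) = mex{} = 0
g(1) = mex{} = 0
g(2) = mex{0} = 1
g(3) = mex{0} = 1
g(4) = mex{0,1} = 2
g(5) = mex{0,1} = 2
g(6) = mex{0,1,2} = 3
g(7) = mex{1,2} = 0
g(8) = mex{1,2,3} = 0
So g(8) = 0.
For stack B, compute g(0), g(1), … with moves {3, 5, 7}:
k:     0  1  2  3  4  5  6  7  8  9
g(k):  0  0  0  1  1  1  2  2  2  3
So g(9) = 3.
For stack C, compute g(0), g(1), … with moves {2, 5, 7}:
k:     0  1  2  3  4  5  6  7  8  9 10 11
g(k):  0  0  1  1  0  2  1  3  2  2  0  3
So g(11) = 3.
The value of a disjunctive sum is the nim-sum of the parts.
Combined value = 0 ⊕ 3 ⊕ 3 = 0.

0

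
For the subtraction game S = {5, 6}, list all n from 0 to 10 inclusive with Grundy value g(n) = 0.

Grundy values for subtraction set {5, 6}:
k:     0  1  2  3  4  5  6  7  8  9 10
g(k):  0  0  0  0  0  1  1  1  1  1  2
The P-positions (g = 0) in 0..10 are 0, 1, 2, 3, 4.

0, 1, 2, 3, 4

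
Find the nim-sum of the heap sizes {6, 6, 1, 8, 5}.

Compute the nim-sum pairwise:
6 XOR 6 = 0
0 XOR 1 = 1
1 XOR 8 = 9
9 XOR 5 = 12

12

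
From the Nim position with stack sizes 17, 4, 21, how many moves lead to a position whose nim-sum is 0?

0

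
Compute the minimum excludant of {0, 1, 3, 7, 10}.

2

The values 0, 1 are all present; 2 is the first non-negative integer missing from the set.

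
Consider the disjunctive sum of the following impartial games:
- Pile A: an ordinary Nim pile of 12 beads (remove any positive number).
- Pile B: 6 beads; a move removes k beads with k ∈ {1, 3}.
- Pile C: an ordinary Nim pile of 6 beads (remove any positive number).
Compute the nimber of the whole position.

10

Pile A is a plain Nim pile of size 12, so its Grundy value is 12.
Build the Grundy sequence for pile B with g(k) = mex{g(k−s) : s ∈ {1, 3}, s ≤ k}:
k:     0  1  2  3  4  5  6
g(k):  0  1  0  1  0  1  0
So g(6) = 0.
Pile C is a plain Nim pile of size 6, so its Grundy value is 6.
By the Sprague-Grundy theorem, the Grundy value of a sum of independent games is the XOR of the component values.
Combined value = 12 ⊕ 0 ⊕ 6 = 10.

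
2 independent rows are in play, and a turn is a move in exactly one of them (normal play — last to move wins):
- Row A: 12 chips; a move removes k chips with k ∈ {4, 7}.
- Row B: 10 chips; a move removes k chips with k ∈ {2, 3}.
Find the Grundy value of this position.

0

For row A, compute g(0), g(1), … with moves {4, 7}:
g(0) = mex{} = 0
g(1) = mex{} = 0
g(2) = mex{} = 0
g(3) = mex{} = 0
g(4) = mex{0} = 1
g(5) = mex{0} = 1
g(6) = mex{0} = 1
g(7) = mex{0} = 1
g(8) = mex{0,1} = 2
g(9) = mex{0,1} = 2
g(10) = mex{0,1} = 2
g(11) = mex{1} = 0
g(12) = mex{1,2} = 0
So g(12) = 0.
Grundy values for row B (subtraction set {2, 3}):
k:     0  1  2  3  4  5  6  7  8  9 10
g(k):  0  0  1  1  2  0  0  1  1  2  0
So g(10) = 0.
By the Sprague-Grundy theorem, the Grundy value of a sum of independent games is the XOR of the component values.
Combined value = 0 ⊕ 0 = 0.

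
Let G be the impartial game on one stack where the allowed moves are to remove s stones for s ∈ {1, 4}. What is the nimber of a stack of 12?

0

Compute g(0), g(1), … for moves {1, 4}:
g(0) = mex{} = 0
g(1) = mex{0} = 1
g(2) = mex{1} = 0
g(3) = mex{0} = 1
g(4) = mex{0,1} = 2
g(5) = mex{1,2} = 0
g(6) = mex{0} = 1
g(7) = mex{1} = 0
g(8) = mex{0,2} = 1
g(9) = mex{0,1} = 2
g(10) = mex{1,2} = 0
g(11) = mex{0} = 1
g(12) = mex{1} = 0
So g(12) = 0.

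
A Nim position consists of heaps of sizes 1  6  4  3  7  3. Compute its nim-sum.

4

Nim-sum: 1 XOR 6 XOR 4 XOR 3 XOR 7 XOR 3 = 4.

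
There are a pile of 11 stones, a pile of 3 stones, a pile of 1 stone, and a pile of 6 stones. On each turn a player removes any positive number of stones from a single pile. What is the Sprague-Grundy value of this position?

15

Compute the nim-sum pairwise:
11 XOR 3 = 8
8 XOR 1 = 9
9 XOR 6 = 15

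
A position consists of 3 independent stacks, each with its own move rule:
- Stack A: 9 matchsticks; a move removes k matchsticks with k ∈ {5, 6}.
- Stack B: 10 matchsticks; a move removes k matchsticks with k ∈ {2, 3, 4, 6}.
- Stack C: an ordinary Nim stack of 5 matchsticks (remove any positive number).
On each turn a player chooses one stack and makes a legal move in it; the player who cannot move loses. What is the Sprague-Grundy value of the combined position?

5

For stack A, compute g(0), g(1), … with moves {5, 6}:
g(0) = mex{} = 0
g(1) = mex{} = 0
g(2) = mex{} = 0
g(3) = mex{} = 0
g(4) = mex{} = 0
g(5) = mex{0} = 1
g(6) = mex{0} = 1
g(7) = mex{0} = 1
g(8) = mex{0} = 1
g(9) = mex{0} = 1
So g(9) = 1.
Build the Grundy sequence for stack B with g(k) = mex{g(k−s) : s ∈ {2, 3, 4, 6}, s ≤ k}:
g(0) = mex{} = 0
g(1) = mex{} = 0
g(2) = mex{0} = 1
g(3) = mex{0} = 1
g(4) = mex{0,1} = 2
g(5) = mex{0,1} = 2
g(6) = mex{0,1,2} = 3
g(7) = mex{0,1,2} = 3
g(8) = mex{1,2,3} = 0
g(9) = mex{1,2,3} = 0
g(10) = mex{0,2,3} = 1
So g(10) = 1.
Stack C is a plain Nim stack of size 5, so its Grundy value is 5.
The value of a disjunctive sum is the nim-sum of the parts.
Combined value = 1 XOR 1 XOR 5 = 5.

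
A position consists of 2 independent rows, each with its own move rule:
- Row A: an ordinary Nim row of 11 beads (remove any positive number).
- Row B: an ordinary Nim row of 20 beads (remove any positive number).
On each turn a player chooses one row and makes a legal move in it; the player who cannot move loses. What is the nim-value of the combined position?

31

Row A is a plain Nim row of size 11, so its Grundy value is 11.
Row B is a plain Nim row of size 20, so its Grundy value is 20.
The value of a disjunctive sum is the nim-sum of the parts.
Combined value = 11 XOR 20 = 31.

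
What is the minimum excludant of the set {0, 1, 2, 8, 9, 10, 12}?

The values 0, 1, 2 are all present; 3 is the first non-negative integer missing from the set.

3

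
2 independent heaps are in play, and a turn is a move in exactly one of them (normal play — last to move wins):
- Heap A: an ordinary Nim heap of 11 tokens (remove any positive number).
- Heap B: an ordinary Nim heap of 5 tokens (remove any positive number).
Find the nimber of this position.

Heap A is a plain Nim heap of size 11, so its Grundy value is 11.
Heap B is a plain Nim heap of size 5, so its Grundy value is 5.
The value of a disjunctive sum is the nim-sum of the parts.
Combined value = 11 XOR 5 = 14.

14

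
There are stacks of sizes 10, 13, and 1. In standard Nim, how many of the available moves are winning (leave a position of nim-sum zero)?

1

Nim-sum: 10 ^ 13 ^ 1 = 6.
The overall nim-sum is X = 6. A stack of size p has a winning move iff p XOR X < p (reduce it to p XOR X).
  10: 10 XOR 6 = 12 ≥ 10 — no move.
  13: 13 XOR 6 = 11 < 13 — winning move (to 11).
  1: 1 XOR 6 = 7 ≥ 1 — no move.
That gives 1 winning move.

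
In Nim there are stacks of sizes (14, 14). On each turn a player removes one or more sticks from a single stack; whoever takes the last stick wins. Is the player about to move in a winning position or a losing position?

Losing position

Nim-sum: 14 ⊕ 14 = 0.
The nim-sum is 0, so this is a P-position: the player to move is in a losing position under optimal play.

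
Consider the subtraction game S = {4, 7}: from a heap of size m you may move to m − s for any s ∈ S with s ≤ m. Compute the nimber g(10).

2

Grundy values for subtraction set {4, 7}:
k:     0  1  2  3  4  5  6  7  8  9 10
g(k):  0  0  0  0  1  1  1  1  2  2  2
So g(10) = 2.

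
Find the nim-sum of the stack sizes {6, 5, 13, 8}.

6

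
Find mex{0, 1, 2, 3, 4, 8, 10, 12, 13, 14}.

The values 0, 1, 2, 3, 4 are all present; 5 is the first non-negative integer missing from the set.

5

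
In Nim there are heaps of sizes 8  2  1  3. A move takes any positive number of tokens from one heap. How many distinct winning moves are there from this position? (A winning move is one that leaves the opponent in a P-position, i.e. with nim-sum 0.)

Nim-sum: 8 ^ 2 ^ 1 ^ 3 = 8.
The overall nim-sum is X = 8. A heap of size p has a winning move iff p XOR X < p (reduce it to p XOR X).
  8: 8 XOR 8 = 0 < 8 — winning move (to 0).
  2: 2 XOR 8 = 10 ≥ 2 — no move.
  1: 1 XOR 8 = 9 ≥ 1 — no move.
  3: 3 XOR 8 = 11 ≥ 3 — no move.
That gives 1 winning move.

1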